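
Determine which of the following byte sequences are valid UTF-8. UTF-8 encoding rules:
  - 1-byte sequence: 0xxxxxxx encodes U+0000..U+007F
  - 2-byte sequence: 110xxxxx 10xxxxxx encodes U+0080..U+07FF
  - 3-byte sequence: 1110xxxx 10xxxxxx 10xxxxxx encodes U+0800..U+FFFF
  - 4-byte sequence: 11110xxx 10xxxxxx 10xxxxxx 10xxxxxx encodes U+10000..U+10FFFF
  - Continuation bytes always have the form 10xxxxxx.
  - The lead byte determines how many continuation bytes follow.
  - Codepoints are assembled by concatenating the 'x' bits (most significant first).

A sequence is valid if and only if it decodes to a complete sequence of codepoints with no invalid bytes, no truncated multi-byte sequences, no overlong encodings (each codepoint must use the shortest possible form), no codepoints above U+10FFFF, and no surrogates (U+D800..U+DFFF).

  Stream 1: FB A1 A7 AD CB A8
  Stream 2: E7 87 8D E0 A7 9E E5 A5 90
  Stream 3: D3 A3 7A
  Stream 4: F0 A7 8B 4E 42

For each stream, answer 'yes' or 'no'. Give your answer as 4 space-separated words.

Stream 1: error at byte offset 0. INVALID
Stream 2: decodes cleanly. VALID
Stream 3: decodes cleanly. VALID
Stream 4: error at byte offset 3. INVALID

Answer: no yes yes no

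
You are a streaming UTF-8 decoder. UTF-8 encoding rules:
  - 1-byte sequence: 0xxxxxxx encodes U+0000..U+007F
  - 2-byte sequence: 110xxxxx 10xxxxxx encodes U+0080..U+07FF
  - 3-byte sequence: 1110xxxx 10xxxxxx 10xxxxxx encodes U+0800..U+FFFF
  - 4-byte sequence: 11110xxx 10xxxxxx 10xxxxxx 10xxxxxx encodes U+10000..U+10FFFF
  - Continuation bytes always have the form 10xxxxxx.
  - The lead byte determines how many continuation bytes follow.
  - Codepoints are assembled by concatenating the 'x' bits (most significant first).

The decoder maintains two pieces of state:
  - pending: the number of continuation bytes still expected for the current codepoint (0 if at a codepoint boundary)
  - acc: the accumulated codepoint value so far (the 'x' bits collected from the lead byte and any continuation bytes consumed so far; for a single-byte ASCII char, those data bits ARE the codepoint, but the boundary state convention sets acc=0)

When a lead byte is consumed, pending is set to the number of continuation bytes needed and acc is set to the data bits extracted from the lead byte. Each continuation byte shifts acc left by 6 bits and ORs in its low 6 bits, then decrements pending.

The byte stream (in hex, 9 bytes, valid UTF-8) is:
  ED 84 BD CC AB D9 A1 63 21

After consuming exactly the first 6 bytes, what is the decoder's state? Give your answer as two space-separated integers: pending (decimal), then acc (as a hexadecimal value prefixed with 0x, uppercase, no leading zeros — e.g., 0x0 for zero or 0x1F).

Byte[0]=ED: 3-byte lead. pending=2, acc=0xD
Byte[1]=84: continuation. acc=(acc<<6)|0x04=0x344, pending=1
Byte[2]=BD: continuation. acc=(acc<<6)|0x3D=0xD13D, pending=0
Byte[3]=CC: 2-byte lead. pending=1, acc=0xC
Byte[4]=AB: continuation. acc=(acc<<6)|0x2B=0x32B, pending=0
Byte[5]=D9: 2-byte lead. pending=1, acc=0x19

Answer: 1 0x19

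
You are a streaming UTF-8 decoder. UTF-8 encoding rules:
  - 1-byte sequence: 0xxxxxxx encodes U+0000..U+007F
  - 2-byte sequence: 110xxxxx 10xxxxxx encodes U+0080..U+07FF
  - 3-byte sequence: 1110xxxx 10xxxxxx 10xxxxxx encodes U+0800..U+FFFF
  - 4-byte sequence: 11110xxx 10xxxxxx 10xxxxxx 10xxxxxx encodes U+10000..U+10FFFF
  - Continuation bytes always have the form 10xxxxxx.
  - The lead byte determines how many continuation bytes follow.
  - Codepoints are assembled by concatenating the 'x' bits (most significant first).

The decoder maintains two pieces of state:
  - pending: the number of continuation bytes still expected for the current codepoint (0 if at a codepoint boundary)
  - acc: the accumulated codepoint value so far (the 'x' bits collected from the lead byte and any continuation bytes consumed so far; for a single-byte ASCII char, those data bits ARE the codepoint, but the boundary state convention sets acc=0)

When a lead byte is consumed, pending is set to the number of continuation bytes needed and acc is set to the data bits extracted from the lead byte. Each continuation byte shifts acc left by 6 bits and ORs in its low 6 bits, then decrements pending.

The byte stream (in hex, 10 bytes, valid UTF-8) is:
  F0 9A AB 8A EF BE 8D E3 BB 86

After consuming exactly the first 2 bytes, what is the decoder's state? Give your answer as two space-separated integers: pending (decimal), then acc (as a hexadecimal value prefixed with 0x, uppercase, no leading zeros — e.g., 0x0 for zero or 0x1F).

Byte[0]=F0: 4-byte lead. pending=3, acc=0x0
Byte[1]=9A: continuation. acc=(acc<<6)|0x1A=0x1A, pending=2

Answer: 2 0x1A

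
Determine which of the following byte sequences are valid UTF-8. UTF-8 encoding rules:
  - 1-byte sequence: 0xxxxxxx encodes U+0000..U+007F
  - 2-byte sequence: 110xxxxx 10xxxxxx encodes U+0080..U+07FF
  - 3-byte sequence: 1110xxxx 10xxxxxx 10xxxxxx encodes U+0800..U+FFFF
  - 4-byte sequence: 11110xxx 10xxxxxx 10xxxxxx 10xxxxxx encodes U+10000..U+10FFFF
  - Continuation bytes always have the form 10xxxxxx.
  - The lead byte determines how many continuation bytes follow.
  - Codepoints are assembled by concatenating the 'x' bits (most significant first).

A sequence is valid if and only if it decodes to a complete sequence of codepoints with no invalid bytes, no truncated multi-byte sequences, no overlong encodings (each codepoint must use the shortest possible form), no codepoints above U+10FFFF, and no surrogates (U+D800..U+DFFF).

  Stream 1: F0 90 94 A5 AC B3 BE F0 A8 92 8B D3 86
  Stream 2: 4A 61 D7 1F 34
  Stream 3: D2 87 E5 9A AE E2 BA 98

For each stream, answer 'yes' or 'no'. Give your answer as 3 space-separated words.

Answer: no no yes

Derivation:
Stream 1: error at byte offset 4. INVALID
Stream 2: error at byte offset 3. INVALID
Stream 3: decodes cleanly. VALID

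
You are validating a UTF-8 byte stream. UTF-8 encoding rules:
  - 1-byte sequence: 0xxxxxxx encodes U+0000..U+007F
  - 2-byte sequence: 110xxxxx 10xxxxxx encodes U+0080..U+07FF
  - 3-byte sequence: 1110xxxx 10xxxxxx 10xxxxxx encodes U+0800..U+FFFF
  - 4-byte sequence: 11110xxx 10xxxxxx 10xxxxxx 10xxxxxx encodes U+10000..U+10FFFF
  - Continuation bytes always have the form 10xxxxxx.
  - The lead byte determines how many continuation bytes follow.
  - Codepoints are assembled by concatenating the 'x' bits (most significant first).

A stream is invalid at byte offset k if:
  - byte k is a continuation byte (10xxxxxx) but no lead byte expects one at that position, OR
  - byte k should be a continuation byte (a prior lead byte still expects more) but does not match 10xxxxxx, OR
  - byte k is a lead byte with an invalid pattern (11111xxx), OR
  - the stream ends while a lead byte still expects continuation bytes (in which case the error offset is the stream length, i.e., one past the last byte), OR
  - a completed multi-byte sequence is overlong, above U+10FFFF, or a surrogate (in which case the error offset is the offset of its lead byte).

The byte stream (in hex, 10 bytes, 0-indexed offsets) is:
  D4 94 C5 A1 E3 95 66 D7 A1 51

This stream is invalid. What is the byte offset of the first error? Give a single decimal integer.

Byte[0]=D4: 2-byte lead, need 1 cont bytes. acc=0x14
Byte[1]=94: continuation. acc=(acc<<6)|0x14=0x514
Completed: cp=U+0514 (starts at byte 0)
Byte[2]=C5: 2-byte lead, need 1 cont bytes. acc=0x5
Byte[3]=A1: continuation. acc=(acc<<6)|0x21=0x161
Completed: cp=U+0161 (starts at byte 2)
Byte[4]=E3: 3-byte lead, need 2 cont bytes. acc=0x3
Byte[5]=95: continuation. acc=(acc<<6)|0x15=0xD5
Byte[6]=66: expected 10xxxxxx continuation. INVALID

Answer: 6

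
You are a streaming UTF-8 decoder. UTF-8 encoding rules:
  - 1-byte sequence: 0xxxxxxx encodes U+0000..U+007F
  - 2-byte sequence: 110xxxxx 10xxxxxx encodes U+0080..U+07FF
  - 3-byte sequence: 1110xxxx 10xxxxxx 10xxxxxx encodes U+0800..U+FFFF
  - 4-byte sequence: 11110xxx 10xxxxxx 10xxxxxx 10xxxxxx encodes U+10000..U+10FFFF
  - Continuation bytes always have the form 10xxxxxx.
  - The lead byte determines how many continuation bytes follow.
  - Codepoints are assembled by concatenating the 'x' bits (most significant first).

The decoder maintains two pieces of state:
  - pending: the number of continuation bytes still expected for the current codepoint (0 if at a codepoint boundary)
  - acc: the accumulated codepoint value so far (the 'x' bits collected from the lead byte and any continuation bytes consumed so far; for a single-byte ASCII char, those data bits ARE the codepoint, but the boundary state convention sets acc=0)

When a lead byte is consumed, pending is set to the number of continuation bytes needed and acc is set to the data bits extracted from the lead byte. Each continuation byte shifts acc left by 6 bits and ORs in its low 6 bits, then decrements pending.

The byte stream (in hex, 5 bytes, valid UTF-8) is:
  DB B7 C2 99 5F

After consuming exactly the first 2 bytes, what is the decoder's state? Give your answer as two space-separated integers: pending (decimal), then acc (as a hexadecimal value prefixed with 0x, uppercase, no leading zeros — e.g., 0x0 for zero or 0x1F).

Byte[0]=DB: 2-byte lead. pending=1, acc=0x1B
Byte[1]=B7: continuation. acc=(acc<<6)|0x37=0x6F7, pending=0

Answer: 0 0x6F7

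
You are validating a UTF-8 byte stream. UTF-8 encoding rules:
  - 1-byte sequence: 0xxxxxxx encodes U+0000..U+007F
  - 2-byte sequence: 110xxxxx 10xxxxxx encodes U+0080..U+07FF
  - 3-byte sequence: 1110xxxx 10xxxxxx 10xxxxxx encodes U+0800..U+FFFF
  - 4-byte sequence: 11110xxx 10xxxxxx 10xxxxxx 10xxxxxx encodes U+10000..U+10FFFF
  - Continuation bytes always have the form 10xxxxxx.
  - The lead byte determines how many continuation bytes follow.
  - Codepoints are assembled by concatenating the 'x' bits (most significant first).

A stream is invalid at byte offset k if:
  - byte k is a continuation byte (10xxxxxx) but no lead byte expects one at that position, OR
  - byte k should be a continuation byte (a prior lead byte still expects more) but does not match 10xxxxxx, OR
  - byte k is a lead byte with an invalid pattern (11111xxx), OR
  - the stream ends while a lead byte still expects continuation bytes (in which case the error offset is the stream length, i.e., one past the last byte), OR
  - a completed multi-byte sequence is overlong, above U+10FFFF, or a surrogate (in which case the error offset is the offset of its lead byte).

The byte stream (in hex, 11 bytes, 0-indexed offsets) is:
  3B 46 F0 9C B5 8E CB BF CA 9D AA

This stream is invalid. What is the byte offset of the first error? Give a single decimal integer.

Byte[0]=3B: 1-byte ASCII. cp=U+003B
Byte[1]=46: 1-byte ASCII. cp=U+0046
Byte[2]=F0: 4-byte lead, need 3 cont bytes. acc=0x0
Byte[3]=9C: continuation. acc=(acc<<6)|0x1C=0x1C
Byte[4]=B5: continuation. acc=(acc<<6)|0x35=0x735
Byte[5]=8E: continuation. acc=(acc<<6)|0x0E=0x1CD4E
Completed: cp=U+1CD4E (starts at byte 2)
Byte[6]=CB: 2-byte lead, need 1 cont bytes. acc=0xB
Byte[7]=BF: continuation. acc=(acc<<6)|0x3F=0x2FF
Completed: cp=U+02FF (starts at byte 6)
Byte[8]=CA: 2-byte lead, need 1 cont bytes. acc=0xA
Byte[9]=9D: continuation. acc=(acc<<6)|0x1D=0x29D
Completed: cp=U+029D (starts at byte 8)
Byte[10]=AA: INVALID lead byte (not 0xxx/110x/1110/11110)

Answer: 10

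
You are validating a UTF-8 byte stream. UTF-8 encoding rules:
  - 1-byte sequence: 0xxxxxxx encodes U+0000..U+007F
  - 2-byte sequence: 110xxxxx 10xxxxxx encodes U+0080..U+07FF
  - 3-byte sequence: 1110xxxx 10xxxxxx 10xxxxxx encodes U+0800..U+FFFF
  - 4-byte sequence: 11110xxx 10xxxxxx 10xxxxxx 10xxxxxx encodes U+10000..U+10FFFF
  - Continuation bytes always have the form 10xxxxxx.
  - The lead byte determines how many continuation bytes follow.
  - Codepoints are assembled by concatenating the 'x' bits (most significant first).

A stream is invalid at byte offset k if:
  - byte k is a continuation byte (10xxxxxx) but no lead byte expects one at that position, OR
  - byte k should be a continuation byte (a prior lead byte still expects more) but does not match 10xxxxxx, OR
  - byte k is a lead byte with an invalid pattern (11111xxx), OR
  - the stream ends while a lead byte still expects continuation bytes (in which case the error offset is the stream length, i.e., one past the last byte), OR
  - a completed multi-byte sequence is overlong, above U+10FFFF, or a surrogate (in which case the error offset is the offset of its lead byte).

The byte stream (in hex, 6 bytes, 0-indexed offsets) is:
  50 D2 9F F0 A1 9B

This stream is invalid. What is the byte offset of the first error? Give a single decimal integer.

Answer: 6

Derivation:
Byte[0]=50: 1-byte ASCII. cp=U+0050
Byte[1]=D2: 2-byte lead, need 1 cont bytes. acc=0x12
Byte[2]=9F: continuation. acc=(acc<<6)|0x1F=0x49F
Completed: cp=U+049F (starts at byte 1)
Byte[3]=F0: 4-byte lead, need 3 cont bytes. acc=0x0
Byte[4]=A1: continuation. acc=(acc<<6)|0x21=0x21
Byte[5]=9B: continuation. acc=(acc<<6)|0x1B=0x85B
Byte[6]: stream ended, expected continuation. INVALID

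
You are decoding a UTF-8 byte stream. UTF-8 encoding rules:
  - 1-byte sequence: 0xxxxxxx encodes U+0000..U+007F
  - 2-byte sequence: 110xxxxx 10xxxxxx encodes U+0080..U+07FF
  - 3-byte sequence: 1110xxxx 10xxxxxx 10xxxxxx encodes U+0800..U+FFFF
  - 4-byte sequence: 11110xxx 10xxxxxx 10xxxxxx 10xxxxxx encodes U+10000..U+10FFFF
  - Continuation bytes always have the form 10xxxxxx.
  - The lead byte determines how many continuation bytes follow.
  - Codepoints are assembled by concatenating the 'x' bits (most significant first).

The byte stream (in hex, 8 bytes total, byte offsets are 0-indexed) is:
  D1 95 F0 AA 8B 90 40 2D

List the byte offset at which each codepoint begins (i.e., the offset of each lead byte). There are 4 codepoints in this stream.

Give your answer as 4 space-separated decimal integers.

Byte[0]=D1: 2-byte lead, need 1 cont bytes. acc=0x11
Byte[1]=95: continuation. acc=(acc<<6)|0x15=0x455
Completed: cp=U+0455 (starts at byte 0)
Byte[2]=F0: 4-byte lead, need 3 cont bytes. acc=0x0
Byte[3]=AA: continuation. acc=(acc<<6)|0x2A=0x2A
Byte[4]=8B: continuation. acc=(acc<<6)|0x0B=0xA8B
Byte[5]=90: continuation. acc=(acc<<6)|0x10=0x2A2D0
Completed: cp=U+2A2D0 (starts at byte 2)
Byte[6]=40: 1-byte ASCII. cp=U+0040
Byte[7]=2D: 1-byte ASCII. cp=U+002D

Answer: 0 2 6 7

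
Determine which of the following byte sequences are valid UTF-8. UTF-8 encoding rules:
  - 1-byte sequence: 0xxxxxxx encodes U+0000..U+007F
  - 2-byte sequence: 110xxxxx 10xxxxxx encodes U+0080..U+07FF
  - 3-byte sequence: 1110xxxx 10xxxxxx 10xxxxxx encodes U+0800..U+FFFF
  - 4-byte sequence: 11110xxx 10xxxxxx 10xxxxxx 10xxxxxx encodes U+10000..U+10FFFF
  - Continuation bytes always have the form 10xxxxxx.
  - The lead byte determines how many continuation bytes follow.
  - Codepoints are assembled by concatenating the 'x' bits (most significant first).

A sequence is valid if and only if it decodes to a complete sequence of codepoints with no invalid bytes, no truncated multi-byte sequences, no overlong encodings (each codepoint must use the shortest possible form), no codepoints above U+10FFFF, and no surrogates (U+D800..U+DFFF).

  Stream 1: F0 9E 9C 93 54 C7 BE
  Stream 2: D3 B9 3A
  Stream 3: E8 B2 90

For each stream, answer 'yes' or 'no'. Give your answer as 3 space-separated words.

Stream 1: decodes cleanly. VALID
Stream 2: decodes cleanly. VALID
Stream 3: decodes cleanly. VALID

Answer: yes yes yes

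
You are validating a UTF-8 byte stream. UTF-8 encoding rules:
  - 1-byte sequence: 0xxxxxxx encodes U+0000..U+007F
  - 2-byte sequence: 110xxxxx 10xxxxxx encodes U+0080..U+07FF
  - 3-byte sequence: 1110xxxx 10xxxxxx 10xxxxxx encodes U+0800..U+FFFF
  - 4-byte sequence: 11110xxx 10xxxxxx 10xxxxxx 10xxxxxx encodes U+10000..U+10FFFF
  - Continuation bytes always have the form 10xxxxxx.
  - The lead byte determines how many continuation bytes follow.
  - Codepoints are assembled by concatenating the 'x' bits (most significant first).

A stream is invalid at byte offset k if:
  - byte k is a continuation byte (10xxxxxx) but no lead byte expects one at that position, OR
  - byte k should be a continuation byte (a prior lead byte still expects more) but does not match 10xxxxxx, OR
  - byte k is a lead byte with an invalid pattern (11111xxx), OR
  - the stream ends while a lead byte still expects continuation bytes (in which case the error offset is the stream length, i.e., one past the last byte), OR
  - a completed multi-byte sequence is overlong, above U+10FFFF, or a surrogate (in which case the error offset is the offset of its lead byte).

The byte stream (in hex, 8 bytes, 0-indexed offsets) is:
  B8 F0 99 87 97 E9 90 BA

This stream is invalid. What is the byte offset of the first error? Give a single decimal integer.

Answer: 0

Derivation:
Byte[0]=B8: INVALID lead byte (not 0xxx/110x/1110/11110)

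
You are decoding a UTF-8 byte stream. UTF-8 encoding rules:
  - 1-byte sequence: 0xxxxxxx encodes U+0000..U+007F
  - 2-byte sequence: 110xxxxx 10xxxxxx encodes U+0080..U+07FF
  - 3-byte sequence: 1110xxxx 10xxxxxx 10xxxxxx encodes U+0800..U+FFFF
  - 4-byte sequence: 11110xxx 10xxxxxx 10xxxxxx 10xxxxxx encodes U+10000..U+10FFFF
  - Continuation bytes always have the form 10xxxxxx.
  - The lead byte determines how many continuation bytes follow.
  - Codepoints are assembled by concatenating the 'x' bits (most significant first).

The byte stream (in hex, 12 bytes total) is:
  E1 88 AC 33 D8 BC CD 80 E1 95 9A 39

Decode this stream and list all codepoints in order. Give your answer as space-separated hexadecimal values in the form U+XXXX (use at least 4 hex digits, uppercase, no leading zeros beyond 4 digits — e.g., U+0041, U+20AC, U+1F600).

Answer: U+122C U+0033 U+063C U+0340 U+155A U+0039

Derivation:
Byte[0]=E1: 3-byte lead, need 2 cont bytes. acc=0x1
Byte[1]=88: continuation. acc=(acc<<6)|0x08=0x48
Byte[2]=AC: continuation. acc=(acc<<6)|0x2C=0x122C
Completed: cp=U+122C (starts at byte 0)
Byte[3]=33: 1-byte ASCII. cp=U+0033
Byte[4]=D8: 2-byte lead, need 1 cont bytes. acc=0x18
Byte[5]=BC: continuation. acc=(acc<<6)|0x3C=0x63C
Completed: cp=U+063C (starts at byte 4)
Byte[6]=CD: 2-byte lead, need 1 cont bytes. acc=0xD
Byte[7]=80: continuation. acc=(acc<<6)|0x00=0x340
Completed: cp=U+0340 (starts at byte 6)
Byte[8]=E1: 3-byte lead, need 2 cont bytes. acc=0x1
Byte[9]=95: continuation. acc=(acc<<6)|0x15=0x55
Byte[10]=9A: continuation. acc=(acc<<6)|0x1A=0x155A
Completed: cp=U+155A (starts at byte 8)
Byte[11]=39: 1-byte ASCII. cp=U+0039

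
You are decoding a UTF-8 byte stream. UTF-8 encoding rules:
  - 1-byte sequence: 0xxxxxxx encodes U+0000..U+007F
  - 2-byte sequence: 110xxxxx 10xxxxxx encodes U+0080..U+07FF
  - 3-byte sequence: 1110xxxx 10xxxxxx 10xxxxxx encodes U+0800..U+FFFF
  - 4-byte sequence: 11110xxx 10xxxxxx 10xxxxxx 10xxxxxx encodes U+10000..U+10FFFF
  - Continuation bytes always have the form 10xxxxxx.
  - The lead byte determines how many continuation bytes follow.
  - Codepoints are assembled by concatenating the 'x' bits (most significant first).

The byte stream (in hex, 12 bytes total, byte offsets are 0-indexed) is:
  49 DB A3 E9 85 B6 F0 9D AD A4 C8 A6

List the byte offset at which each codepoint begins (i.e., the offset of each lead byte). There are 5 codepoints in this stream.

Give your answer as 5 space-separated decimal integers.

Answer: 0 1 3 6 10

Derivation:
Byte[0]=49: 1-byte ASCII. cp=U+0049
Byte[1]=DB: 2-byte lead, need 1 cont bytes. acc=0x1B
Byte[2]=A3: continuation. acc=(acc<<6)|0x23=0x6E3
Completed: cp=U+06E3 (starts at byte 1)
Byte[3]=E9: 3-byte lead, need 2 cont bytes. acc=0x9
Byte[4]=85: continuation. acc=(acc<<6)|0x05=0x245
Byte[5]=B6: continuation. acc=(acc<<6)|0x36=0x9176
Completed: cp=U+9176 (starts at byte 3)
Byte[6]=F0: 4-byte lead, need 3 cont bytes. acc=0x0
Byte[7]=9D: continuation. acc=(acc<<6)|0x1D=0x1D
Byte[8]=AD: continuation. acc=(acc<<6)|0x2D=0x76D
Byte[9]=A4: continuation. acc=(acc<<6)|0x24=0x1DB64
Completed: cp=U+1DB64 (starts at byte 6)
Byte[10]=C8: 2-byte lead, need 1 cont bytes. acc=0x8
Byte[11]=A6: continuation. acc=(acc<<6)|0x26=0x226
Completed: cp=U+0226 (starts at byte 10)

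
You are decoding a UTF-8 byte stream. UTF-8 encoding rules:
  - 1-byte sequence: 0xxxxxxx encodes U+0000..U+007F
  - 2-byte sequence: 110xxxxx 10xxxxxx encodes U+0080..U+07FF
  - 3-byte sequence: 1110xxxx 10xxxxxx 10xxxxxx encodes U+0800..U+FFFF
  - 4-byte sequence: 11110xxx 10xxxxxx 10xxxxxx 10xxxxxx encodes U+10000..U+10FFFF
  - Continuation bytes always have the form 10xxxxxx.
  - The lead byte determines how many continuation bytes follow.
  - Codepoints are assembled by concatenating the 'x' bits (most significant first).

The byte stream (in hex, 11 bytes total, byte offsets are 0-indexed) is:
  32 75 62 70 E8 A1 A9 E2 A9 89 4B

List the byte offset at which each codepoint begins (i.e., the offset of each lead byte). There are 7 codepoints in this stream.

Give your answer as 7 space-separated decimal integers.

Answer: 0 1 2 3 4 7 10

Derivation:
Byte[0]=32: 1-byte ASCII. cp=U+0032
Byte[1]=75: 1-byte ASCII. cp=U+0075
Byte[2]=62: 1-byte ASCII. cp=U+0062
Byte[3]=70: 1-byte ASCII. cp=U+0070
Byte[4]=E8: 3-byte lead, need 2 cont bytes. acc=0x8
Byte[5]=A1: continuation. acc=(acc<<6)|0x21=0x221
Byte[6]=A9: continuation. acc=(acc<<6)|0x29=0x8869
Completed: cp=U+8869 (starts at byte 4)
Byte[7]=E2: 3-byte lead, need 2 cont bytes. acc=0x2
Byte[8]=A9: continuation. acc=(acc<<6)|0x29=0xA9
Byte[9]=89: continuation. acc=(acc<<6)|0x09=0x2A49
Completed: cp=U+2A49 (starts at byte 7)
Byte[10]=4B: 1-byte ASCII. cp=U+004B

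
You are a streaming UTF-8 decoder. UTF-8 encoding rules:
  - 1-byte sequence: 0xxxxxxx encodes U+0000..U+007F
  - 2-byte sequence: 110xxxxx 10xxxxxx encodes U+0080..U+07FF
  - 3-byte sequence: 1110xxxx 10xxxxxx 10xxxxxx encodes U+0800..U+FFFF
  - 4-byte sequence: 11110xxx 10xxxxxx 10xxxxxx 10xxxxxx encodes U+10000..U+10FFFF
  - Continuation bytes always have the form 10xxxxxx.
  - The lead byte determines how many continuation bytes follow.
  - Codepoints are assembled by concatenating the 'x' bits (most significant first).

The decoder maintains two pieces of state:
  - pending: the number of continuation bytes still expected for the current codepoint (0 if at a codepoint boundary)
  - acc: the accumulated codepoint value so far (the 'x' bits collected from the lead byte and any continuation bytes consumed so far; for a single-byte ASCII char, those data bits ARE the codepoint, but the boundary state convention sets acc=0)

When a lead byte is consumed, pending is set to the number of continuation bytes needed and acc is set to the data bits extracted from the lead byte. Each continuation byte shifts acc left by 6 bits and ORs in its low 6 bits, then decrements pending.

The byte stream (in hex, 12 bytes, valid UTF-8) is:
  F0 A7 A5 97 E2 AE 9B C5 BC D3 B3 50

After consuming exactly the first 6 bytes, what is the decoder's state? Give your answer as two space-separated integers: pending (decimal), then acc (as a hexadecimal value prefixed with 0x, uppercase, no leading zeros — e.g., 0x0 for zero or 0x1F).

Answer: 1 0xAE

Derivation:
Byte[0]=F0: 4-byte lead. pending=3, acc=0x0
Byte[1]=A7: continuation. acc=(acc<<6)|0x27=0x27, pending=2
Byte[2]=A5: continuation. acc=(acc<<6)|0x25=0x9E5, pending=1
Byte[3]=97: continuation. acc=(acc<<6)|0x17=0x27957, pending=0
Byte[4]=E2: 3-byte lead. pending=2, acc=0x2
Byte[5]=AE: continuation. acc=(acc<<6)|0x2E=0xAE, pending=1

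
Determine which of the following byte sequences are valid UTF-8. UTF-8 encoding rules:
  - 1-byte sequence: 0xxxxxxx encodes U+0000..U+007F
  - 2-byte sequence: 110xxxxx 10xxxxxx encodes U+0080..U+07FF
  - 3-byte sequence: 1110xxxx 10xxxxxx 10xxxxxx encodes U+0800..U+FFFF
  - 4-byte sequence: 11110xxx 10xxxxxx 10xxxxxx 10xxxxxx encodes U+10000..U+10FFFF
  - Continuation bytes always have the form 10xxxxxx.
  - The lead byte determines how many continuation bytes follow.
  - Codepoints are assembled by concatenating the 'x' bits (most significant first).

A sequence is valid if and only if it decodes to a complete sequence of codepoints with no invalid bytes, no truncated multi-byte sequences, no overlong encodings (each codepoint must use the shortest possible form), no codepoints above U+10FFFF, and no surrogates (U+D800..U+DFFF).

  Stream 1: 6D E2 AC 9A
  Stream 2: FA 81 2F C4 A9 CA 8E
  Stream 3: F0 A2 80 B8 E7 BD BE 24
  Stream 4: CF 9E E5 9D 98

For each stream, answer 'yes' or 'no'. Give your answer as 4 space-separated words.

Stream 1: decodes cleanly. VALID
Stream 2: error at byte offset 0. INVALID
Stream 3: decodes cleanly. VALID
Stream 4: decodes cleanly. VALID

Answer: yes no yes yes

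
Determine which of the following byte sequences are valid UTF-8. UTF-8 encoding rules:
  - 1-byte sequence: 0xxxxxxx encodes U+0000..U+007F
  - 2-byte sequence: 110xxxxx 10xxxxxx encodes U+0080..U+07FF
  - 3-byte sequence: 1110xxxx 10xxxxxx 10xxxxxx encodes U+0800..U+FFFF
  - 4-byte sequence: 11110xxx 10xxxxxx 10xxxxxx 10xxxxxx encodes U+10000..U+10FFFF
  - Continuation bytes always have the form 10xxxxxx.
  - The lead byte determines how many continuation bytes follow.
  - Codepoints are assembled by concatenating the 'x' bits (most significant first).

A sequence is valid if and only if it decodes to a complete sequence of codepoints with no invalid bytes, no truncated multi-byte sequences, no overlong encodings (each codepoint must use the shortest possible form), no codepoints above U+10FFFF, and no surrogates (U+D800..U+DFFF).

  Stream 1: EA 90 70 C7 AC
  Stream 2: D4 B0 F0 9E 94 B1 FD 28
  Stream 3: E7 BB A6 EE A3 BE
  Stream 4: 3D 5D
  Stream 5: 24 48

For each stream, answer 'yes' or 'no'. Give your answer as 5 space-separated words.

Answer: no no yes yes yes

Derivation:
Stream 1: error at byte offset 2. INVALID
Stream 2: error at byte offset 6. INVALID
Stream 3: decodes cleanly. VALID
Stream 4: decodes cleanly. VALID
Stream 5: decodes cleanly. VALID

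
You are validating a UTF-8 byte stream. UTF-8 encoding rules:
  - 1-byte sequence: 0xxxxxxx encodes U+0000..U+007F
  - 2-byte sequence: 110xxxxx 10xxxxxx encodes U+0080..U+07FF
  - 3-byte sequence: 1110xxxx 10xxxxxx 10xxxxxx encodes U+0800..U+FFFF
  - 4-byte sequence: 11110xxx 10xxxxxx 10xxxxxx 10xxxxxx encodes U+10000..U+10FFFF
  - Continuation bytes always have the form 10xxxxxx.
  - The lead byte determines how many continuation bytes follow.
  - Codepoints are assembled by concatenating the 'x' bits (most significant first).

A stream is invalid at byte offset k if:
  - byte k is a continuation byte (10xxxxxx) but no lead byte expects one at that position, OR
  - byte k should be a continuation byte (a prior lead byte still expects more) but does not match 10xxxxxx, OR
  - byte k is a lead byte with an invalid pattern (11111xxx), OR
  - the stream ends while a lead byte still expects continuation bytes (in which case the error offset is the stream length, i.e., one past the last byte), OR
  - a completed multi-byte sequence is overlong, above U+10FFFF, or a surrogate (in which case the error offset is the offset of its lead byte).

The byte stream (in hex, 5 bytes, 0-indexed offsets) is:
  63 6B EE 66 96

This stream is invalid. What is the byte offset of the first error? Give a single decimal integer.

Answer: 3

Derivation:
Byte[0]=63: 1-byte ASCII. cp=U+0063
Byte[1]=6B: 1-byte ASCII. cp=U+006B
Byte[2]=EE: 3-byte lead, need 2 cont bytes. acc=0xE
Byte[3]=66: expected 10xxxxxx continuation. INVALID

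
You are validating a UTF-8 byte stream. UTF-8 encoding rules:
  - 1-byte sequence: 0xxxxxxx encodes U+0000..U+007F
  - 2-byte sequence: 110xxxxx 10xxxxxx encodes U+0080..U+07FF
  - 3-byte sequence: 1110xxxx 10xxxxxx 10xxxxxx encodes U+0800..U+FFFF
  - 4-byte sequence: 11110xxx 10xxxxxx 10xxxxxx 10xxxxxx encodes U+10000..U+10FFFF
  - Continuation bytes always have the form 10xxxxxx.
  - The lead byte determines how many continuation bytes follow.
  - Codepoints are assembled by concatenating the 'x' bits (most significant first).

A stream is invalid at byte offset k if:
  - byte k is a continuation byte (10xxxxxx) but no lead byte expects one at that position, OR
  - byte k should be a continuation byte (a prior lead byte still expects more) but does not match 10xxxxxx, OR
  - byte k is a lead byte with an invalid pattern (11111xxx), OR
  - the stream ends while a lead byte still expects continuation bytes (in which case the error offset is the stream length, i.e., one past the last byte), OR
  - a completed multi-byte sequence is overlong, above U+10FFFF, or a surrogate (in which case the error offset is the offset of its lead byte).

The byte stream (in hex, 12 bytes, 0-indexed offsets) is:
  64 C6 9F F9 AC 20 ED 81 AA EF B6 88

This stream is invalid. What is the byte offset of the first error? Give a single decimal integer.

Answer: 3

Derivation:
Byte[0]=64: 1-byte ASCII. cp=U+0064
Byte[1]=C6: 2-byte lead, need 1 cont bytes. acc=0x6
Byte[2]=9F: continuation. acc=(acc<<6)|0x1F=0x19F
Completed: cp=U+019F (starts at byte 1)
Byte[3]=F9: INVALID lead byte (not 0xxx/110x/1110/11110)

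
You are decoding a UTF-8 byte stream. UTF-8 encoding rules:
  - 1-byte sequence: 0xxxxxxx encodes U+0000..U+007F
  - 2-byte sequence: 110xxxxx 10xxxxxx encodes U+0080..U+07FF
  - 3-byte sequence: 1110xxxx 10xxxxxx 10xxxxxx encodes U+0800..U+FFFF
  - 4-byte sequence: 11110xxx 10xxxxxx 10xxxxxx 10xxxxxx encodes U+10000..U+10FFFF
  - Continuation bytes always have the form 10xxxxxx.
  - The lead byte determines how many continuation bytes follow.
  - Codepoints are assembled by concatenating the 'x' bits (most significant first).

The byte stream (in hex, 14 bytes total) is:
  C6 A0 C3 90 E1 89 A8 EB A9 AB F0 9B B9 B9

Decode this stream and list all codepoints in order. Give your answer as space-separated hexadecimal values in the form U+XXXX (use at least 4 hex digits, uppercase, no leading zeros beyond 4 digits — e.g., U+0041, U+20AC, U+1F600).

Answer: U+01A0 U+00D0 U+1268 U+BA6B U+1BE79

Derivation:
Byte[0]=C6: 2-byte lead, need 1 cont bytes. acc=0x6
Byte[1]=A0: continuation. acc=(acc<<6)|0x20=0x1A0
Completed: cp=U+01A0 (starts at byte 0)
Byte[2]=C3: 2-byte lead, need 1 cont bytes. acc=0x3
Byte[3]=90: continuation. acc=(acc<<6)|0x10=0xD0
Completed: cp=U+00D0 (starts at byte 2)
Byte[4]=E1: 3-byte lead, need 2 cont bytes. acc=0x1
Byte[5]=89: continuation. acc=(acc<<6)|0x09=0x49
Byte[6]=A8: continuation. acc=(acc<<6)|0x28=0x1268
Completed: cp=U+1268 (starts at byte 4)
Byte[7]=EB: 3-byte lead, need 2 cont bytes. acc=0xB
Byte[8]=A9: continuation. acc=(acc<<6)|0x29=0x2E9
Byte[9]=AB: continuation. acc=(acc<<6)|0x2B=0xBA6B
Completed: cp=U+BA6B (starts at byte 7)
Byte[10]=F0: 4-byte lead, need 3 cont bytes. acc=0x0
Byte[11]=9B: continuation. acc=(acc<<6)|0x1B=0x1B
Byte[12]=B9: continuation. acc=(acc<<6)|0x39=0x6F9
Byte[13]=B9: continuation. acc=(acc<<6)|0x39=0x1BE79
Completed: cp=U+1BE79 (starts at byte 10)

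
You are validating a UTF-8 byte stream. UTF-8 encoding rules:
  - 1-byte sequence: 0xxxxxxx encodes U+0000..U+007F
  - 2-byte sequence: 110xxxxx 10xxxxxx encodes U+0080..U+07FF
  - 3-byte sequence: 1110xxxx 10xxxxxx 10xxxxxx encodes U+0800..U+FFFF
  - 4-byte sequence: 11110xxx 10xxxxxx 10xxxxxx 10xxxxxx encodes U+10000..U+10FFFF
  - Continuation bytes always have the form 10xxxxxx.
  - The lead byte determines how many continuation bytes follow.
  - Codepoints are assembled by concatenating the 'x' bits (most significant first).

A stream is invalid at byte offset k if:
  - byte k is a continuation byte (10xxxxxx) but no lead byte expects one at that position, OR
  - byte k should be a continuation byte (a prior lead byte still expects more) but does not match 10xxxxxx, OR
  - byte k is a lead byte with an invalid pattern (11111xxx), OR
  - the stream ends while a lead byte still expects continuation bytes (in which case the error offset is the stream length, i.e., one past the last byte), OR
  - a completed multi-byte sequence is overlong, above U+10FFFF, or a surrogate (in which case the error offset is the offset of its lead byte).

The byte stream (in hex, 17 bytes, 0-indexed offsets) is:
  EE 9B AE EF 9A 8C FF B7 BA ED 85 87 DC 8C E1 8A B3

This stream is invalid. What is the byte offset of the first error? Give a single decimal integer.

Answer: 6

Derivation:
Byte[0]=EE: 3-byte lead, need 2 cont bytes. acc=0xE
Byte[1]=9B: continuation. acc=(acc<<6)|0x1B=0x39B
Byte[2]=AE: continuation. acc=(acc<<6)|0x2E=0xE6EE
Completed: cp=U+E6EE (starts at byte 0)
Byte[3]=EF: 3-byte lead, need 2 cont bytes. acc=0xF
Byte[4]=9A: continuation. acc=(acc<<6)|0x1A=0x3DA
Byte[5]=8C: continuation. acc=(acc<<6)|0x0C=0xF68C
Completed: cp=U+F68C (starts at byte 3)
Byte[6]=FF: INVALID lead byte (not 0xxx/110x/1110/11110)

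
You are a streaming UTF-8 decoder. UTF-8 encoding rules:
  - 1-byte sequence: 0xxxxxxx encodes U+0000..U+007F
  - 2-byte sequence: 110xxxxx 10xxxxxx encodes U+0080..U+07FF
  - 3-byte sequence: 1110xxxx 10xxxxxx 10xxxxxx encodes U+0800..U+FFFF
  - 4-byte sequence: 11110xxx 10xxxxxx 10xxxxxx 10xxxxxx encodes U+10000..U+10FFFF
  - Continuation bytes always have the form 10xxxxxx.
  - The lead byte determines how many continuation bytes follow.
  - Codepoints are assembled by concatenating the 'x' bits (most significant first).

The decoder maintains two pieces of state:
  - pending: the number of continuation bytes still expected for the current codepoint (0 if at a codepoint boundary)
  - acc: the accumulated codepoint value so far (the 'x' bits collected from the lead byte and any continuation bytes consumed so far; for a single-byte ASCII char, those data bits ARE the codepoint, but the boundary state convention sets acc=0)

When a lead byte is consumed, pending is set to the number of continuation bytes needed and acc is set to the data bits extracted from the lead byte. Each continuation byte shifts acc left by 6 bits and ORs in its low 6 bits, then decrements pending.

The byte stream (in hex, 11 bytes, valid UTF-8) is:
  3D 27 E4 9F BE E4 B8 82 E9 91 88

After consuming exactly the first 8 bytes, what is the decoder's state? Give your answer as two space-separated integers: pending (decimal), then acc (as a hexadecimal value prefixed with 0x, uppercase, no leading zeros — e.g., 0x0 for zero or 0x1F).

Byte[0]=3D: 1-byte. pending=0, acc=0x0
Byte[1]=27: 1-byte. pending=0, acc=0x0
Byte[2]=E4: 3-byte lead. pending=2, acc=0x4
Byte[3]=9F: continuation. acc=(acc<<6)|0x1F=0x11F, pending=1
Byte[4]=BE: continuation. acc=(acc<<6)|0x3E=0x47FE, pending=0
Byte[5]=E4: 3-byte lead. pending=2, acc=0x4
Byte[6]=B8: continuation. acc=(acc<<6)|0x38=0x138, pending=1
Byte[7]=82: continuation. acc=(acc<<6)|0x02=0x4E02, pending=0

Answer: 0 0x4E02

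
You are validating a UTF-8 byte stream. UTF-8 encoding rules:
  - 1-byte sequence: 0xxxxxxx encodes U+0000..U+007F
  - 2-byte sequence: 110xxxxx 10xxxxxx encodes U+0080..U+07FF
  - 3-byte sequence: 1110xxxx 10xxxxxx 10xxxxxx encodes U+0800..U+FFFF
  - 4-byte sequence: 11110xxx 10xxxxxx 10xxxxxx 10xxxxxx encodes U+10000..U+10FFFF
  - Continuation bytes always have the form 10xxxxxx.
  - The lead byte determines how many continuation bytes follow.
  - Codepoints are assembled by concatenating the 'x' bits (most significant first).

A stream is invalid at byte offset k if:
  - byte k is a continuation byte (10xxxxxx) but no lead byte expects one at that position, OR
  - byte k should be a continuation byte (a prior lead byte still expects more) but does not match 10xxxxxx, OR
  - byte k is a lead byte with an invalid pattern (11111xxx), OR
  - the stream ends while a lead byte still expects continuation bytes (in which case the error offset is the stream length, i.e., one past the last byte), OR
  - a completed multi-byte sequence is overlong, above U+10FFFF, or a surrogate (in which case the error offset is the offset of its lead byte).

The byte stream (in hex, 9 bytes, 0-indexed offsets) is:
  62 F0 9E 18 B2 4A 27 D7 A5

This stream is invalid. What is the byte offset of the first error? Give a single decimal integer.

Answer: 3

Derivation:
Byte[0]=62: 1-byte ASCII. cp=U+0062
Byte[1]=F0: 4-byte lead, need 3 cont bytes. acc=0x0
Byte[2]=9E: continuation. acc=(acc<<6)|0x1E=0x1E
Byte[3]=18: expected 10xxxxxx continuation. INVALID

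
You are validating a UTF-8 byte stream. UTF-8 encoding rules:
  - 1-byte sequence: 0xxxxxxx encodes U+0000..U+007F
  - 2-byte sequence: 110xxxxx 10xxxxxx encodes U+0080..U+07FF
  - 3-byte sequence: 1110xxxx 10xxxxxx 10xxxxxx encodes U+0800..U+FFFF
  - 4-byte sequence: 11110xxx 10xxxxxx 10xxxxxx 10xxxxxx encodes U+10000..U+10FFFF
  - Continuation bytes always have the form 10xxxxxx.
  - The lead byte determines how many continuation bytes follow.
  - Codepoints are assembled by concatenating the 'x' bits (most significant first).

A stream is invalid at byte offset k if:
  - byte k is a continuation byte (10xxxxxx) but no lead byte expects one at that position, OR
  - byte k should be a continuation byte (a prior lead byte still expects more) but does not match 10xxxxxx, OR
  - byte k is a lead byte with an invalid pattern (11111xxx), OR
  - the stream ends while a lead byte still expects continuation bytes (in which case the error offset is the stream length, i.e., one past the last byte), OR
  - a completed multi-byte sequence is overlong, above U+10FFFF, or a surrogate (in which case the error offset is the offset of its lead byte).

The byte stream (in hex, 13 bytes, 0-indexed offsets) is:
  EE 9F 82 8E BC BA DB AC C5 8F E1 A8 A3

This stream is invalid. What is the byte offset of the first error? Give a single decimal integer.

Byte[0]=EE: 3-byte lead, need 2 cont bytes. acc=0xE
Byte[1]=9F: continuation. acc=(acc<<6)|0x1F=0x39F
Byte[2]=82: continuation. acc=(acc<<6)|0x02=0xE7C2
Completed: cp=U+E7C2 (starts at byte 0)
Byte[3]=8E: INVALID lead byte (not 0xxx/110x/1110/11110)

Answer: 3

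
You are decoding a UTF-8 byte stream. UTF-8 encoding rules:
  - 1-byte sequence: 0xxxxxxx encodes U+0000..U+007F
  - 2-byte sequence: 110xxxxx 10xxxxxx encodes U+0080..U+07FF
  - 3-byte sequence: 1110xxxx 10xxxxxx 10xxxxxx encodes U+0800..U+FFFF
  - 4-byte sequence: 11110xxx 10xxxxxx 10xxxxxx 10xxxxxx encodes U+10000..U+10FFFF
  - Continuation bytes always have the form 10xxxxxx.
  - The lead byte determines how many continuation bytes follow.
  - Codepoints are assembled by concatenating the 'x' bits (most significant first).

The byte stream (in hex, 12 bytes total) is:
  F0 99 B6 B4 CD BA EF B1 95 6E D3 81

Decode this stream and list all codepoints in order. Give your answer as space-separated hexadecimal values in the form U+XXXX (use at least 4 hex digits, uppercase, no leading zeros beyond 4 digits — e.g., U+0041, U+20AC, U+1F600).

Byte[0]=F0: 4-byte lead, need 3 cont bytes. acc=0x0
Byte[1]=99: continuation. acc=(acc<<6)|0x19=0x19
Byte[2]=B6: continuation. acc=(acc<<6)|0x36=0x676
Byte[3]=B4: continuation. acc=(acc<<6)|0x34=0x19DB4
Completed: cp=U+19DB4 (starts at byte 0)
Byte[4]=CD: 2-byte lead, need 1 cont bytes. acc=0xD
Byte[5]=BA: continuation. acc=(acc<<6)|0x3A=0x37A
Completed: cp=U+037A (starts at byte 4)
Byte[6]=EF: 3-byte lead, need 2 cont bytes. acc=0xF
Byte[7]=B1: continuation. acc=(acc<<6)|0x31=0x3F1
Byte[8]=95: continuation. acc=(acc<<6)|0x15=0xFC55
Completed: cp=U+FC55 (starts at byte 6)
Byte[9]=6E: 1-byte ASCII. cp=U+006E
Byte[10]=D3: 2-byte lead, need 1 cont bytes. acc=0x13
Byte[11]=81: continuation. acc=(acc<<6)|0x01=0x4C1
Completed: cp=U+04C1 (starts at byte 10)

Answer: U+19DB4 U+037A U+FC55 U+006E U+04C1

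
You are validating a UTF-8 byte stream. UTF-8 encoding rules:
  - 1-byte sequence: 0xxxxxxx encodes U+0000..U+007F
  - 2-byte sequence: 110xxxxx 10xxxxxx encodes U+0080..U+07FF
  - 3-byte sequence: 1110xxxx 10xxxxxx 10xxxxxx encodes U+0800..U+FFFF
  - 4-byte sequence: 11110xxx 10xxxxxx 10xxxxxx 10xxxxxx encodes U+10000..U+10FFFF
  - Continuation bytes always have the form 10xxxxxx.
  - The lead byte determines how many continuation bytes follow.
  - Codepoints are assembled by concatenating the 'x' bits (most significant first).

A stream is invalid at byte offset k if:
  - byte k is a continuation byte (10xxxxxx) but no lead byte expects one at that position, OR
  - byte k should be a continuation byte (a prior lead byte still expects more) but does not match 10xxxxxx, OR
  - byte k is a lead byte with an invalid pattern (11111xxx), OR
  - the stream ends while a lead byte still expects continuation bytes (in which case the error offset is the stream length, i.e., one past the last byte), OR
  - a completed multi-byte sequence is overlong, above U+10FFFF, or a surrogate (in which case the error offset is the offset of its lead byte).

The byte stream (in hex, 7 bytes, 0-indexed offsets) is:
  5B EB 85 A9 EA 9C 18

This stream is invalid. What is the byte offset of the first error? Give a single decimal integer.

Answer: 6

Derivation:
Byte[0]=5B: 1-byte ASCII. cp=U+005B
Byte[1]=EB: 3-byte lead, need 2 cont bytes. acc=0xB
Byte[2]=85: continuation. acc=(acc<<6)|0x05=0x2C5
Byte[3]=A9: continuation. acc=(acc<<6)|0x29=0xB169
Completed: cp=U+B169 (starts at byte 1)
Byte[4]=EA: 3-byte lead, need 2 cont bytes. acc=0xA
Byte[5]=9C: continuation. acc=(acc<<6)|0x1C=0x29C
Byte[6]=18: expected 10xxxxxx continuation. INVALID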